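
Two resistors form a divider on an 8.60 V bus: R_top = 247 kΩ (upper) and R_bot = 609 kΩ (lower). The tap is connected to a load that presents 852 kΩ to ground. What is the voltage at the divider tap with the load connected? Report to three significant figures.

V_out ≈ 5.07 V

The load sits in parallel with R_bot: R_bot‖R_L = (609 × 852) / (609 + 852) = 355.1 kΩ.
V_out = 8.60 × 355.1 / (247 + 355.1) = 8.60 × 355.1/602.1 = 5.07 V.
(Unloaded it would have been 6.12 V.)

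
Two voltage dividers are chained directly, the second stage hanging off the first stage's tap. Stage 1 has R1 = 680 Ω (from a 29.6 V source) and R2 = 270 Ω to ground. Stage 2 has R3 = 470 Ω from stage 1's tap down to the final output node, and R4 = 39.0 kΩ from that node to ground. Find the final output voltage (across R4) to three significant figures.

V_out ≈ 8.27 V

Stage 2 presents R3+R4 = 39470 Ω as a load on stage 1's tap.
Stage 1's lower leg becomes R2‖(R3+R4) = 268.2 Ω, so V_mid = 29.6 × 268.2/948.2 = 8.372 V.
Stage 2 is itself unloaded: V_out = V_mid × R4/(R3+R4) = 8.372 × 39000/39470 = 8.27 V.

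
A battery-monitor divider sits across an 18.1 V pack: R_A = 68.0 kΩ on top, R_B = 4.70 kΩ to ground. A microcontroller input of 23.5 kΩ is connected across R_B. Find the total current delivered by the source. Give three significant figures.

I ≈ 0.252 mA

R_B‖R_L = 3.917 kΩ, so the source sees R_A + R_B‖R_L = 71.92 kΩ.
I = 18.1 V / 71.92 kΩ = 0.252 mA.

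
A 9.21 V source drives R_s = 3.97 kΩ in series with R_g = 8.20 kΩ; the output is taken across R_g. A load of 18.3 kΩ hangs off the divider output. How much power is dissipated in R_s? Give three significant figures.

Total resistance from the source is R_s + (R_g‖R_L) = 9.633 kΩ, so I = 9.21/9.633 kΩ = 0.9561 mA.
P = I²·R_s = (0.9561 mA)² × 3.97 kΩ = 3.63 mW.

P ≈ 3.63 mW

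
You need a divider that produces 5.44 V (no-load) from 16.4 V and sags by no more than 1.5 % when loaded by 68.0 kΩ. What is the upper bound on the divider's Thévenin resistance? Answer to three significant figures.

Loading drop = R_th/(R_th + R_L) ≤ 0.0150, so R_th ≤ R_L · ε/(1−ε) = 68.0 kΩ × 0.0150/0.9850 = 1.04 kΩ.

R_th ≤ 1.04 kΩ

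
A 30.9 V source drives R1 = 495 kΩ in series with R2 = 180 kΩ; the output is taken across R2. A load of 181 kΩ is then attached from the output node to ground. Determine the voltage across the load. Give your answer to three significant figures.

The load sits in parallel with R2: R2‖R_L = (180 × 181) / (180 + 181) = 90.25 kΩ.
V_out = 30.9 × 90.25 / (495 + 90.25) = 30.9 × 90.25/585.2 = 4.76 V.

V_out ≈ 4.76 V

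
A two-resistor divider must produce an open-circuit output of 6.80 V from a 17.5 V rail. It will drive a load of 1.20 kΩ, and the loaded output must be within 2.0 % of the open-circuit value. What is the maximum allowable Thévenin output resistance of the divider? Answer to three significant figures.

Loading drop = R_th/(R_th + R_L) ≤ 0.0200, so R_th ≤ R_L · ε/(1−ε) = 1.20 kΩ × 0.0200/0.9800 = 24.5 Ω.
(Any R1, R2 with R2/(R1+R2) = 0.389 and R1‖R2 ≤ 24.5 Ω will meet the spec.)

R_th ≤ 24.5 Ω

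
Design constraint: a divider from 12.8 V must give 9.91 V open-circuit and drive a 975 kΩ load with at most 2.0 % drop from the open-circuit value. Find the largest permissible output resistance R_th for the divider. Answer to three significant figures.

R_th ≤ 19.9 kΩ

Loading drop = R_th/(R_th + R_L) ≤ 0.0200, so R_th ≤ R_L · ε/(1−ε) = 975 kΩ × 0.0200/0.9800 = 19.9 kΩ.
(Any R1, R2 with R2/(R1+R2) = 0.774 and R1‖R2 ≤ 19.9 kΩ will meet the spec.)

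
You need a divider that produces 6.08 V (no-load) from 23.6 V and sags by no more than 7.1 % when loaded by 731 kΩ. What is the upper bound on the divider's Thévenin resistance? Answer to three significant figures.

Loading drop = R_th/(R_th + R_L) ≤ 0.0710, so R_th ≤ R_L · ε/(1−ε) = 731 kΩ × 0.0710/0.9290 = 55.9 kΩ.
(Any R1, R2 with R2/(R1+R2) = 0.258 and R1‖R2 ≤ 55.9 kΩ will meet the spec.)

R_th ≤ 55.9 kΩ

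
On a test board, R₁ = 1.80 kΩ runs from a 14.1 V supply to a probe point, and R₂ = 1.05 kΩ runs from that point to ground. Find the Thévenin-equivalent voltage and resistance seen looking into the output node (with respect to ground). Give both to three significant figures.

V_th is the open-circuit tap voltage: 14.1 × 1.05/(1.80 + 1.05) = 5.19 V.
With the supply zeroed, R₁ and R₂ appear in parallel from the tap: R_th = R₁‖R₂ = (1.80 × 1.05)/2.850 = 663 Ω.

V_th = 5.19 V, R_th = 663 Ω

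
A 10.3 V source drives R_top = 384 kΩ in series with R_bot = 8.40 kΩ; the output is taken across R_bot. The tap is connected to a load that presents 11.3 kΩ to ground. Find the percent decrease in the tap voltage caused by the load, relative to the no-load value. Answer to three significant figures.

42.1 %

Unloaded V = 10.3 × 8.40/392.4 = 0.2205 V.
Loaded: R_bot‖R_L = 4.818 kΩ, giving V = 10.3 × 4.818/388.8 = 0.1276 V.
Drop = (0.2205 − 0.1276) / 0.2205 = 42.1 %.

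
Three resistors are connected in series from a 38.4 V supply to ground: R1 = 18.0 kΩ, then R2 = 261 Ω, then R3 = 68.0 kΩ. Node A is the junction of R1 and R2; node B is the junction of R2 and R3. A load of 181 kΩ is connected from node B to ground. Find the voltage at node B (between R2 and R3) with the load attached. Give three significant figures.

V ≈ 28.0 V

At node B, R3 is in parallel with the load: R3‖R_L = 49430 Ω.
Below node A the resistance is R2 + (R3‖R_L) = 49690 Ω, so V_A = 38.4 × 49690/67690 = 28.19 V.
Then V_B = V_A × (R3‖R_L)/(R2 + R3‖R_L) = 28.19 × 49430/49690 = 28.0 V.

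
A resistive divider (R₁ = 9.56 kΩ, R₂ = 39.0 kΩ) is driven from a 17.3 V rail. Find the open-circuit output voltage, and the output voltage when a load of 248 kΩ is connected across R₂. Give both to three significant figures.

Open-circuit: V = 17.3 × 39.0/(9.56 + 39.0) = 13.9 V.
With the load, R₂ becomes R₂‖R_L = 33.70 kΩ, so V = 17.3 × 33.70/43.26 = 13.5 V.

Unloaded: 13.9 V; loaded: 13.5 V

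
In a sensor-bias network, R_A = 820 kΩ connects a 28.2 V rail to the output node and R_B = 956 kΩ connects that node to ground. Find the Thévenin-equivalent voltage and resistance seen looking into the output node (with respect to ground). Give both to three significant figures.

V_th = 15.2 V, R_th = 441 kΩ

V_th is the open-circuit tap voltage: 28.2 × 956/(820 + 956) = 15.2 V.
With the supply zeroed, R_A and R_B appear in parallel from the tap: R_th = R_A‖R_B = (820 × 956)/1776 = 441 kΩ.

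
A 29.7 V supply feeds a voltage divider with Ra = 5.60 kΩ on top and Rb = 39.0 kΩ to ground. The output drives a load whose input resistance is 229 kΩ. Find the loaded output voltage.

V_out ≈ 25.4 V

The load sits in parallel with Rb: Rb‖R_L = (39.0 × 229) / (39.0 + 229) = 33.32 kΩ.
V_out = 29.7 × 33.32 / (5.60 + 33.32) = 29.7 × 33.32/38.92 = 25.4 V.
(Unloaded it would have been 26.0 V.)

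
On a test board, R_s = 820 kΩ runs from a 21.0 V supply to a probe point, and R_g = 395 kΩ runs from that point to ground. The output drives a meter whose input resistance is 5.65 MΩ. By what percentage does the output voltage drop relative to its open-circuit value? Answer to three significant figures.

4.51 %

The divider's output (Thévenin) resistance is R_s‖R_g = 266.6 kΩ.
Fractional drop under load = R_th/(R_th + R_L) = 266.6 / (266.6 + 5650) = 0.04506.
So the output falls by 4.51 %.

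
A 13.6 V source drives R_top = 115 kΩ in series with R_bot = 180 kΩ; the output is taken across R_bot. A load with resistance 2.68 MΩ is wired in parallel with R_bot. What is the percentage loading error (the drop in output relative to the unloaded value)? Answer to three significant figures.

The divider's output (Thévenin) resistance is R_top‖R_bot = 70.17 kΩ.
Fractional drop under load = R_th/(R_th + R_L) = 70.17 / (70.17 + 2680) = 0.02551.
So the output falls by 2.55 %.

2.55 %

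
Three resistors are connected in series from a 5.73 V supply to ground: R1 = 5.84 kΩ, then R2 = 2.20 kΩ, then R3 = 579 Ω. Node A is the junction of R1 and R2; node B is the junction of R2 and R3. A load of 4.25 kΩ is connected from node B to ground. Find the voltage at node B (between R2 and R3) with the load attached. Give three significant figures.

At node B, R3 is in parallel with the load: R3‖R_L = 509.6 Ω.
Below node A the resistance is R2 + (R3‖R_L) = 2710 Ω, so V_A = 5.73 × 2710/8550 = 1.816 V.
Then V_B = V_A × (R3‖R_L)/(R2 + R3‖R_L) = 1.816 × 509.6/2710 = 0.342 V.

V ≈ 0.342 V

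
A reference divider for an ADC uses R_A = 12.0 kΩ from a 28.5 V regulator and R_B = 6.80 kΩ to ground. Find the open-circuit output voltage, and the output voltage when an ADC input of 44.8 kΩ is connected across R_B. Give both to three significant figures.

Open-circuit: V = 28.5 × 6.80/(12.0 + 6.80) = 10.3 V.
With the load, R_B becomes R_B‖R_L = 5.904 kΩ, so V = 28.5 × 5.904/17.90 = 9.40 V.

Unloaded: 10.3 V; loaded: 9.40 V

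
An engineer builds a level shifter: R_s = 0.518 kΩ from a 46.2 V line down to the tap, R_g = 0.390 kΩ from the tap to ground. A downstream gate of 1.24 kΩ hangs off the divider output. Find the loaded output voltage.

The load sits in parallel with R_g: R_g‖R_L = (390 × 1240) / (390 + 1240) = 296.7 Ω.
V_out = 46.2 × 296.7 / (518 + 296.7) = 46.2 × 296.7/814.7 = 16.8 V.

V_out ≈ 16.8 V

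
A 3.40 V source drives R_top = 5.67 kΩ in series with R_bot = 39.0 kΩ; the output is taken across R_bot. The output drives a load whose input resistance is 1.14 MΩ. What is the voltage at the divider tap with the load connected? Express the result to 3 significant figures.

V_out ≈ 2.96 V

The load sits in parallel with R_bot: R_bot‖R_L = (39.0 × 1140) / (39.0 + 1140) = 37.71 kΩ.
V_out = 3.40 × 37.71 / (5.67 + 37.71) = 3.40 × 37.71/43.38 = 2.96 V.
(Unloaded it would have been 2.97 V.)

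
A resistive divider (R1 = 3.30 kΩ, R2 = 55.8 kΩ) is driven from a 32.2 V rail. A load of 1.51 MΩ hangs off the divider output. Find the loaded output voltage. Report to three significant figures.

V_out ≈ 30.3 V

The load sits in parallel with R2: R2‖R_L = (55.8 × 1510) / (55.8 + 1510) = 53.81 kΩ.
V_out = 32.2 × 53.81 / (3.30 + 53.81) = 32.2 × 53.81/57.11 = 30.3 V.
(Unloaded it would have been 30.4 V.)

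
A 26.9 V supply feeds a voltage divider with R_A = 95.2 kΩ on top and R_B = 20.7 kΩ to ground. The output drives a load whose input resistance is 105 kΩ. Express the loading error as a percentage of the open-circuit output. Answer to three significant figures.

13.9 %

The divider's output (Thévenin) resistance is R_A‖R_B = 17.00 kΩ.
Fractional drop under load = R_th/(R_th + R_L) = 17.00 / (17.00 + 105) = 0.1394.
So the output falls by 13.9 %.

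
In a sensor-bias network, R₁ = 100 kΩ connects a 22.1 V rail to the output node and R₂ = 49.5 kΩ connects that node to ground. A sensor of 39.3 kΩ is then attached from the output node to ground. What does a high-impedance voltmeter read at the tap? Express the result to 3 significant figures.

The load sits in parallel with R₂: R₂‖R_L = (49.5 × 39.3) / (49.5 + 39.3) = 21.91 kΩ.
V_out = 22.1 × 21.91 / (100 + 21.91) = 22.1 × 21.91/121.9 = 3.97 V.
(Unloaded it would have been 7.32 V.)

V_out ≈ 3.97 V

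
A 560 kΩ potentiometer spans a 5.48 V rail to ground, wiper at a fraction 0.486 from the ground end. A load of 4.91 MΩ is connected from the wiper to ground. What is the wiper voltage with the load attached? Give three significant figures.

V ≈ 2.59 V

The wiper splits the pot into (1−α)R = 287.8 kΩ above and αR = 272.2 kΩ below.
Lower section ‖ load = 257.9 kΩ.
V_wiper = 5.48 × 257.9/(287.8 + 257.9) = 2.59 V.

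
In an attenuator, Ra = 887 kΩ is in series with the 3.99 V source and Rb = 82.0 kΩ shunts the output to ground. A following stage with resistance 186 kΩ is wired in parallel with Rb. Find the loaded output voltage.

The load sits in parallel with Rb: Rb‖R_L = (82.0 × 186) / (82.0 + 186) = 56.91 kΩ.
V_out = 3.99 × 56.91 / (887 + 56.91) = 3.99 × 56.91/943.9 = 0.241 V.
(Unloaded it would have been 0.338 V.)

V_out ≈ 0.241 V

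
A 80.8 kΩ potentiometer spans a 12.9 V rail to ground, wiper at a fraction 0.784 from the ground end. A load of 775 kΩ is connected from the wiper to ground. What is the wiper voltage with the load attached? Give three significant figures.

V ≈ 9.94 V

The wiper splits the pot into (1−α)R = 17.45 kΩ above and αR = 63.35 kΩ below.
Lower section ‖ load = 58.56 kΩ.
V_wiper = 12.9 × 58.56/(17.45 + 58.56) = 9.94 V.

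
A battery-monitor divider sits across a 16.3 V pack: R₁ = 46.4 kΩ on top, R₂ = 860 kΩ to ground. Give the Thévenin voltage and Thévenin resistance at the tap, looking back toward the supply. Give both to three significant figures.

V_th = 15.5 V, R_th = 44.0 kΩ

V_th is the open-circuit tap voltage: 16.3 × 860/(46.4 + 860) = 15.5 V.
With the supply zeroed, R₁ and R₂ appear in parallel from the tap: R_th = R₁‖R₂ = (46.4 × 860)/906.4 = 44.0 kΩ.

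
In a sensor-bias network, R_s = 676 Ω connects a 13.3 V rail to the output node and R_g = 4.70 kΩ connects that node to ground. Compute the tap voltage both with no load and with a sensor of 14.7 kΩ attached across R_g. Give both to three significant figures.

Open-circuit: V = 13.3 × 4700/(676 + 4700) = 11.6 V.
With the load, R_g becomes R_g‖R_L = 3561 Ω, so V = 13.3 × 3561/4237 = 11.2 V.

Unloaded: 11.6 V; loaded: 11.2 V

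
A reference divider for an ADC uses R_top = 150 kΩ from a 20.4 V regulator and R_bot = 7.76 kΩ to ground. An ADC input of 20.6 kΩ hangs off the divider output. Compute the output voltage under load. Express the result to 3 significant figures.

The load sits in parallel with R_bot: R_bot‖R_L = (7.76 × 20.6) / (7.76 + 20.6) = 5.637 kΩ.
V_out = 20.4 × 5.637 / (150 + 5.637) = 20.4 × 5.637/155.6 = 0.739 V.

V_out ≈ 0.739 V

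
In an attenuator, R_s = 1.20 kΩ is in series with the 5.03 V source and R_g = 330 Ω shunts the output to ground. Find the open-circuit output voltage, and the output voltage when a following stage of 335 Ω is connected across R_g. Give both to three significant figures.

Open-circuit: V = 5.03 × 330/(1200 + 330) = 1.08 V.
With the load, R_g becomes R_g‖R_L = 166.2 Ω, so V = 5.03 × 166.2/1366 = 0.612 V.

Unloaded: 1.08 V; loaded: 0.612 V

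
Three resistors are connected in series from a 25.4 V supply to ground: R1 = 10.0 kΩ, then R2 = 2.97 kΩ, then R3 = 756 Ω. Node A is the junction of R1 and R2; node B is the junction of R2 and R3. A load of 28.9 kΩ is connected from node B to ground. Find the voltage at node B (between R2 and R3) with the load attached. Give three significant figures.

At node B, R3 is in parallel with the load: R3‖R_L = 736.7 Ω.
Below node A the resistance is R2 + (R3‖R_L) = 3707 Ω, so V_A = 25.4 × 3707/13710 = 6.869 V.
Then V_B = V_A × (R3‖R_L)/(R2 + R3‖R_L) = 6.869 × 736.7/3707 = 1.37 V.

V ≈ 1.37 V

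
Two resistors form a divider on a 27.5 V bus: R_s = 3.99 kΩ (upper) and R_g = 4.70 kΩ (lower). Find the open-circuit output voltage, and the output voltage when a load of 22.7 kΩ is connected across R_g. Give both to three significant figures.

Open-circuit: V = 27.5 × 4.70/(3.99 + 4.70) = 14.9 V.
With the load, R_g becomes R_g‖R_L = 3.894 kΩ, so V = 27.5 × 3.894/7.884 = 13.6 V.

Unloaded: 14.9 V; loaded: 13.6 V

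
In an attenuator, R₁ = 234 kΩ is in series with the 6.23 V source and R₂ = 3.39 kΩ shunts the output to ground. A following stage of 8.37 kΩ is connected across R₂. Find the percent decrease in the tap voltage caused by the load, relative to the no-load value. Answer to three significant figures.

The divider's output (Thévenin) resistance is R₁‖R₂ = 3.342 kΩ.
Fractional drop under load = R_th/(R_th + R_L) = 3.342 / (3.342 + 8.37) = 0.2853.
So the output falls by 28.5 %.

28.5 %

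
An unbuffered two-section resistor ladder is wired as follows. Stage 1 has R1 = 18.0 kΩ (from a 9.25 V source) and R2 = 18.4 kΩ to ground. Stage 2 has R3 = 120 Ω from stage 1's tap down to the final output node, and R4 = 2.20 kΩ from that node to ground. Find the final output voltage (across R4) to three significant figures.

Stage 2 presents R3+R4 = 2320 Ω as a load on stage 1's tap.
Stage 1's lower leg becomes R2‖(R3+R4) = 2060 Ω, so V_mid = 9.25 × 2060/20060 = 0.9500 V.
Stage 2 is itself unloaded: V_out = V_mid × R4/(R3+R4) = 0.9500 × 2200/2320 = 0.901 V.

V_out ≈ 0.901 V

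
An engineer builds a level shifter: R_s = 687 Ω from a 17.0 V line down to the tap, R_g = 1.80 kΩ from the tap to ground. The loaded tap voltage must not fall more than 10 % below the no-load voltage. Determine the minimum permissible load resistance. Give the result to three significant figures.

Output resistance R_th = R_s‖R_g = (687 × 1800)/2487 = 497.2 Ω.
The fractional drop is R_th/(R_th + R_L); requiring this ≤ 0.100 gives R_L ≥ R_th(1/0.100 − 1) = 497.2 × 9.000 = 4.48 kΩ.

R_L(min) ≈ 4.48 kΩ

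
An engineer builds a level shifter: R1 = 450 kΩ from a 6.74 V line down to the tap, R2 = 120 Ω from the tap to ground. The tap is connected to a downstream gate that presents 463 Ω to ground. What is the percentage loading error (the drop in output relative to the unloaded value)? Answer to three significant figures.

Unloaded V = 6.74 × 120/450100 = 0.001797 V.
Loaded: R2‖R_L = 95.30 Ω, giving V = 6.74 × 95.30/450100 = 0.001427 V.
Drop = (0.001797 − 0.001427) / 0.001797 = 20.6 %.

20.6 %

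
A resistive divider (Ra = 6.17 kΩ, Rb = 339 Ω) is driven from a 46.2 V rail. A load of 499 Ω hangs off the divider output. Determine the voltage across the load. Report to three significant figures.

The load sits in parallel with Rb: Rb‖R_L = (339 × 499) / (339 + 499) = 201.9 Ω.
V_out = 46.2 × 201.9 / (6170 + 201.9) = 46.2 × 201.9/6372 = 1.46 V.

V_out ≈ 1.46 V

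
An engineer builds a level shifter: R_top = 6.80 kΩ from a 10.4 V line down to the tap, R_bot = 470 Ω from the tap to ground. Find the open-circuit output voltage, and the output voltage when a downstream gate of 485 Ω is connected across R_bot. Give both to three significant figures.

Open-circuit: V = 10.4 × 470/(6800 + 470) = 0.672 V.
With the load, R_bot becomes R_bot‖R_L = 238.7 Ω, so V = 10.4 × 238.7/7039 = 0.353 V.

Unloaded: 0.672 V; loaded: 0.353 V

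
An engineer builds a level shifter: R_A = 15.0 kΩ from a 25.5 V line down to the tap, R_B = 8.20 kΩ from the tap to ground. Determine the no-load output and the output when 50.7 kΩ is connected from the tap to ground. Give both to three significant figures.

Open-circuit: V = 25.5 × 8.20/(15.0 + 8.20) = 9.01 V.
With the load, R_B becomes R_B‖R_L = 7.058 kΩ, so V = 25.5 × 7.058/22.06 = 8.16 V.

Unloaded: 9.01 V; loaded: 8.16 V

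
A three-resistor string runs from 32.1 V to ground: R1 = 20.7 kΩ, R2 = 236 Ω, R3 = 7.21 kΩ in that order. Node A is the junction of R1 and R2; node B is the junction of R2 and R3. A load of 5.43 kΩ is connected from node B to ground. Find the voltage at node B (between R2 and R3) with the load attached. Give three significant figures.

V ≈ 4.14 V

At node B, R3 is in parallel with the load: R3‖R_L = 3097 Ω.
Below node A the resistance is R2 + (R3‖R_L) = 3333 Ω, so V_A = 32.1 × 3333/24030 = 4.452 V.
Then V_B = V_A × (R3‖R_L)/(R2 + R3‖R_L) = 4.452 × 3097/3333 = 4.14 V.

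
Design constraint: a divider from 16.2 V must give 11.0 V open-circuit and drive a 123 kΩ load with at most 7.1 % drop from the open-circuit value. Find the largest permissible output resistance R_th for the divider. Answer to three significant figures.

R_th ≤ 9.40 kΩ

Loading drop = R_th/(R_th + R_L) ≤ 0.0710, so R_th ≤ R_L · ε/(1−ε) = 123 kΩ × 0.0710/0.9290 = 9.40 kΩ.
(Any R1, R2 with R2/(R1+R2) = 0.679 and R1‖R2 ≤ 9.40 kΩ will meet the spec.)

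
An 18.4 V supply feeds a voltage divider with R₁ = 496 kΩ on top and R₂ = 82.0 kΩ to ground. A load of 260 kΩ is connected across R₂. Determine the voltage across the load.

V_out ≈ 2.05 V

The load sits in parallel with R₂: R₂‖R_L = (82.0 × 260) / (82.0 + 260) = 62.34 kΩ.
V_out = 18.4 × 62.34 / (496 + 62.34) = 18.4 × 62.34/558.3 = 2.05 V.
(Unloaded it would have been 2.61 V.)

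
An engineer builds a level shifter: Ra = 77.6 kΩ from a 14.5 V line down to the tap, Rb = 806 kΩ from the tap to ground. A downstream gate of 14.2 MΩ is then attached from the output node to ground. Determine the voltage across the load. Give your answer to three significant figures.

V_out ≈ 13.2 V

The load sits in parallel with Rb: Rb‖R_L = (806 × 14200) / (806 + 14200) = 762.7 kΩ.
V_out = 14.5 × 762.7 / (77.6 + 762.7) = 14.5 × 762.7/840.3 = 13.2 V.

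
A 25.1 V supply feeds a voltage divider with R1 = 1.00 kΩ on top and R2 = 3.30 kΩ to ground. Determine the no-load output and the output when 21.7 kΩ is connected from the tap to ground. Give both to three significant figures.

Unloaded: 19.3 V; loaded: 18.6 V

Open-circuit: V = 25.1 × 3.30/(1.00 + 3.30) = 19.3 V.
With the load, R2 becomes R2‖R_L = 2.864 kΩ, so V = 25.1 × 2.864/3.864 = 18.6 V.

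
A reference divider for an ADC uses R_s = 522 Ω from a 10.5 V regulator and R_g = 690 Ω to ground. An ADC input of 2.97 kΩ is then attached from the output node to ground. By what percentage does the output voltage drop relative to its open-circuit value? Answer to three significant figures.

9.10 %

The divider's output (Thévenin) resistance is R_s‖R_g = 297.2 Ω.
Fractional drop under load = R_th/(R_th + R_L) = 297.2 / (297.2 + 2970) = 0.09096.
So the output falls by 9.10 %.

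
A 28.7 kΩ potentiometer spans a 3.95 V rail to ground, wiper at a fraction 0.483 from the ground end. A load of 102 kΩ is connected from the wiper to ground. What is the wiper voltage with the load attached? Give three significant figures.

The wiper splits the pot into (1−α)R = 14.84 kΩ above and αR = 13.86 kΩ below.
Lower section ‖ load = 12.20 kΩ.
V_wiper = 3.95 × 12.20/(14.84 + 12.20) = 1.78 V.

V ≈ 1.78 V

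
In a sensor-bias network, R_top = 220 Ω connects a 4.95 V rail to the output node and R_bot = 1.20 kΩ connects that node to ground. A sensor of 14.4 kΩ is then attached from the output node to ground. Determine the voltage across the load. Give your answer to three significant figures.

The load sits in parallel with R_bot: R_bot‖R_L = (1200 × 14400) / (1200 + 14400) = 1108 Ω.
V_out = 4.95 × 1108 / (220 + 1108) = 4.95 × 1108/1328 = 4.13 V.

V_out ≈ 4.13 V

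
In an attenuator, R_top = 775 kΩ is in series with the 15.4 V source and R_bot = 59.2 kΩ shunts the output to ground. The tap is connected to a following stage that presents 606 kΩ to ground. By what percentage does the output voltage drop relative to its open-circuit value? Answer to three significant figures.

8.32 %

Unloaded V = 15.4 × 59.2/834.2 = 1.0929 V.
Loaded: R_bot‖R_L = 53.93 kΩ, giving V = 15.4 × 53.93/828.9 = 1.0019 V.
Drop = (1.0929 − 1.0019) / 1.0929 = 8.32 %.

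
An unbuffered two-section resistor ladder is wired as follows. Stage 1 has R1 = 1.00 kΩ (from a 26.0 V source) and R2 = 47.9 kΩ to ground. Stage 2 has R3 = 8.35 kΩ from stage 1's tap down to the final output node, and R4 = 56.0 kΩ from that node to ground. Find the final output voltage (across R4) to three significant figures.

Stage 2 presents R3+R4 = 64.35 kΩ as a load on stage 1's tap.
Stage 1's lower leg becomes R2‖(R3+R4) = 27.46 kΩ, so V_mid = 26.0 × 27.46/28.46 = 25.09 V.
Stage 2 is itself unloaded: V_out = V_mid × R4/(R3+R4) = 25.09 × 56.0/64.35 = 21.8 V.

V_out ≈ 21.8 V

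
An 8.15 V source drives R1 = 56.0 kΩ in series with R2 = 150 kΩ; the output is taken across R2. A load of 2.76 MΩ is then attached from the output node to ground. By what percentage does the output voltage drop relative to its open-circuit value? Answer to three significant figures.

1.46 %

The divider's output (Thévenin) resistance is R1‖R2 = 40.78 kΩ.
Fractional drop under load = R_th/(R_th + R_L) = 40.78 / (40.78 + 2760) = 0.01456.
So the output falls by 1.46 %.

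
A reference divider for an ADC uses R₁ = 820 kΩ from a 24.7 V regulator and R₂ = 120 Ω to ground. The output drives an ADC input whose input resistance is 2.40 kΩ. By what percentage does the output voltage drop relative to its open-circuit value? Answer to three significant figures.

The divider's output (Thévenin) resistance is R₁‖R₂ = 120.0 Ω.
Fractional drop under load = R_th/(R_th + R_L) = 120.0 / (120.0 + 2400) = 0.04761.
So the output falls by 4.76 %.

4.76 %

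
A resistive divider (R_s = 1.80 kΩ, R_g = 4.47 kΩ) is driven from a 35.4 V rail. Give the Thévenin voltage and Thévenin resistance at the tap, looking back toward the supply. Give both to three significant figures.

V_th = 25.2 V, R_th = 1.28 kΩ

V_th is the open-circuit tap voltage: 35.4 × 4.47/(1.80 + 4.47) = 25.2 V.
With the supply zeroed, R_s and R_g appear in parallel from the tap: R_th = R_s‖R_g = (1.80 × 4.47)/6.270 = 1.28 kΩ.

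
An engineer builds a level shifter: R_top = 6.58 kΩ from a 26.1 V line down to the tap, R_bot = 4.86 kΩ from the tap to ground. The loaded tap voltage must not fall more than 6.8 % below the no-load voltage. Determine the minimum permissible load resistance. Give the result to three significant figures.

R_L(min) ≈ 38.3 kΩ

Output resistance R_th = R_top‖R_bot = (6.58 × 4.86)/11.44 = 2.795 kΩ.
The fractional drop is R_th/(R_th + R_L); requiring this ≤ 0.0680 gives R_L ≥ R_th(1/0.0680 − 1) = 2.795 × 13.71 = 38.3 kΩ.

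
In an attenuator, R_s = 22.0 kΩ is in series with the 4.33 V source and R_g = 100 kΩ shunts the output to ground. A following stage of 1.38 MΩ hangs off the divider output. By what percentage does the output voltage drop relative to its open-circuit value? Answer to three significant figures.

1.29 %

The divider's output (Thévenin) resistance is R_s‖R_g = 18.03 kΩ.
Fractional drop under load = R_th/(R_th + R_L) = 18.03 / (18.03 + 1380) = 0.01290.
So the output falls by 1.29 %.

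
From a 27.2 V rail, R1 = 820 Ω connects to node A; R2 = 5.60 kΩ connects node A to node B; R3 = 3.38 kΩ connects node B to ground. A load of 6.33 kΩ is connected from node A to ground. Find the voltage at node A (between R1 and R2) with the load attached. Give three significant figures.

Below node A the series string R2+R3 = 8980 Ω sits in parallel with the 6330 Ω load: 3713 Ω.
V_A = 27.2 × 3713/(820 + 3713) = 22.3 V.

V ≈ 22.3 V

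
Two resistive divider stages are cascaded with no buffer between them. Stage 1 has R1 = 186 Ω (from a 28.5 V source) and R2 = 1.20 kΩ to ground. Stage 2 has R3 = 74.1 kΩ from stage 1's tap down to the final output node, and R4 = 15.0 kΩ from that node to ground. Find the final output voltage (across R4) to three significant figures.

V_out ≈ 4.15 V

Stage 2 presents R3+R4 = 89100 Ω as a load on stage 1's tap.
Stage 1's lower leg becomes R2‖(R3+R4) = 1184 Ω, so V_mid = 28.5 × 1184/1370 = 24.63 V.
Stage 2 is itself unloaded: V_out = V_mid × R4/(R3+R4) = 24.63 × 15000/89100 = 4.15 V.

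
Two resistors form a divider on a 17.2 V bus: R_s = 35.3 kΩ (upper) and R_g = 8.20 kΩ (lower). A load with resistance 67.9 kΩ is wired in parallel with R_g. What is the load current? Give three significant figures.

R_g‖R_L = 7.316 kΩ; V_out = 17.2 × 7.316/42.62 = 2.953 V.
I_L = V_out / R_L = 2.953 / 67.9 kΩ = 0.0435 mA.

I_L ≈ 0.0435 mA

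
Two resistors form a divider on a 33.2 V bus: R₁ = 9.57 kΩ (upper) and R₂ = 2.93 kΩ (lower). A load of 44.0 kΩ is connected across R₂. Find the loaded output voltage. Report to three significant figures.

V_out ≈ 7.40 V

The load sits in parallel with R₂: R₂‖R_L = (2.93 × 44.0) / (2.93 + 44.0) = 2.747 kΩ.
V_out = 33.2 × 2.747 / (9.57 + 2.747) = 33.2 × 2.747/12.32 = 7.40 V.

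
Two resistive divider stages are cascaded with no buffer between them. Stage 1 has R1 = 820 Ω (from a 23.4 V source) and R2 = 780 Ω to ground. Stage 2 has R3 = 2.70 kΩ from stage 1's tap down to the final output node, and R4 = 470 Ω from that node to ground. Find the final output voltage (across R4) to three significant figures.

Stage 2 presents R3+R4 = 3170 Ω as a load on stage 1's tap.
Stage 1's lower leg becomes R2‖(R3+R4) = 626.0 Ω, so V_mid = 23.4 × 626.0/1446 = 10.13 V.
Stage 2 is itself unloaded: V_out = V_mid × R4/(R3+R4) = 10.13 × 470/3170 = 1.50 V.

V_out ≈ 1.50 V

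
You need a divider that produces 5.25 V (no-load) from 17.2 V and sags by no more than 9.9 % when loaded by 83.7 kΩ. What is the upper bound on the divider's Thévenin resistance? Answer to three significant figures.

R_th ≤ 9.20 kΩ

Loading drop = R_th/(R_th + R_L) ≤ 0.0990, so R_th ≤ R_L · ε/(1−ε) = 83.7 kΩ × 0.0990/0.9010 = 9.20 kΩ.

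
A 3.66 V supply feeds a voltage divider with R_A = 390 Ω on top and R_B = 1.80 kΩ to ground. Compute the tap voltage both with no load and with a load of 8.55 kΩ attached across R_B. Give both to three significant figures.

Unloaded: 3.01 V; loaded: 2.90 V

Open-circuit: V = 3.66 × 1800/(390 + 1800) = 3.01 V.
With the load, R_B becomes R_B‖R_L = 1487 Ω, so V = 3.66 × 1487/1877 = 2.90 V.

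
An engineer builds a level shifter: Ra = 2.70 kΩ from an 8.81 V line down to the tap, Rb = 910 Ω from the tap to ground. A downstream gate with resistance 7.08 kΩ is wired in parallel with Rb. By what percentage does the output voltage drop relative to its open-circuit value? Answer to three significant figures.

Unloaded V = 8.81 × 910/3610 = 2.2208 V.
Loaded: Rb‖R_L = 806.4 Ω, giving V = 8.81 × 806.4/3506 = 2.0260 V.
Drop = (2.2208 − 2.0260) / 2.2208 = 8.77 %.

8.77 %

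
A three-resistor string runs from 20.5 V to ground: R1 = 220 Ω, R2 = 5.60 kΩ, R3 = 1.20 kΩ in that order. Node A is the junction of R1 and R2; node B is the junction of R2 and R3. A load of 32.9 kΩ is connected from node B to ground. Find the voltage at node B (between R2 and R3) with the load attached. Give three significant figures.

At node B, R3 is in parallel with the load: R3‖R_L = 1158 Ω.
Below node A the resistance is R2 + (R3‖R_L) = 6758 Ω, so V_A = 20.5 × 6758/6978 = 19.85 V.
Then V_B = V_A × (R3‖R_L)/(R2 + R3‖R_L) = 19.85 × 1158/6758 = 3.40 V.

V ≈ 3.40 V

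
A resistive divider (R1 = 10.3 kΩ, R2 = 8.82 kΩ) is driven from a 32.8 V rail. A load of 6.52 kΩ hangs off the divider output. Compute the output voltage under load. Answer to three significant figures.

V_out ≈ 8.75 V

The load sits in parallel with R2: R2‖R_L = (8.82 × 6.52) / (8.82 + 6.52) = 3.749 kΩ.
V_out = 32.8 × 3.749 / (10.3 + 3.749) = 32.8 × 3.749/14.05 = 8.75 V.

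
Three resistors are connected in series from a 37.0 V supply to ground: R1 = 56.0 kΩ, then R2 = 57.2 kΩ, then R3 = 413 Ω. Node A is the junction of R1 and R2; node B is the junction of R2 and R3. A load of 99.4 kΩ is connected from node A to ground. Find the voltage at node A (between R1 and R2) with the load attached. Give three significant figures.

V ≈ 14.6 V

Below node A the series string R2+R3 = 57610 Ω sits in parallel with the 99400 Ω load: 36470 Ω.
V_A = 37.0 × 36470/(56000 + 36470) = 14.6 V.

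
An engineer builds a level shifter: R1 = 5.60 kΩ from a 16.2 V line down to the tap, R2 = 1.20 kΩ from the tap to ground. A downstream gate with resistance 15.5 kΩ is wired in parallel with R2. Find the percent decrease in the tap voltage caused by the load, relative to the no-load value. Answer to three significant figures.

5.99 %

The divider's output (Thévenin) resistance is R1‖R2 = 0.9882 kΩ.
Fractional drop under load = R_th/(R_th + R_L) = 0.9882 / (0.9882 + 15.5) = 0.05994.
So the output falls by 5.99 %.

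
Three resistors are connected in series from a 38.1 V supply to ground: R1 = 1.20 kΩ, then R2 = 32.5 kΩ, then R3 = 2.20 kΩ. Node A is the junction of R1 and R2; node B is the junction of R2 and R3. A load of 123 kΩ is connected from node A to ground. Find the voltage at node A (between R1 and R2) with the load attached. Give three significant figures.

Below node A the series string R2+R3 = 34.70 kΩ sits in parallel with the 123 kΩ load: 27.06 kΩ.
V_A = 38.1 × 27.06/(1.20 + 27.06) = 36.5 V.

V ≈ 36.5 V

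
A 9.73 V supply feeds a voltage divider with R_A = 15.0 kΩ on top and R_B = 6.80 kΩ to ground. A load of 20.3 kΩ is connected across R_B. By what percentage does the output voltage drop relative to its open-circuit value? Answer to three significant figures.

18.7 %

The divider's output (Thévenin) resistance is R_A‖R_B = 4.679 kΩ.
Fractional drop under load = R_th/(R_th + R_L) = 4.679 / (4.679 + 20.3) = 0.1873.
So the output falls by 18.7 %.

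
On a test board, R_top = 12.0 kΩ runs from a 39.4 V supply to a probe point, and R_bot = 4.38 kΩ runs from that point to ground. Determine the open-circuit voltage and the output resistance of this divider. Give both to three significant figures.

V_th = 10.5 V, R_th = 3.21 kΩ

V_th is the open-circuit tap voltage: 39.4 × 4.38/(12.0 + 4.38) = 10.5 V.
With the supply zeroed, R_top and R_bot appear in parallel from the tap: R_th = R_top‖R_bot = (12.0 × 4.38)/16.38 = 3.21 kΩ.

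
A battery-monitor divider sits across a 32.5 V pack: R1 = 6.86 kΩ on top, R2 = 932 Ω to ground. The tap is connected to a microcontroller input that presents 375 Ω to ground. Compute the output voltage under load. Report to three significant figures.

The load sits in parallel with R2: R2‖R_L = (932 × 375) / (932 + 375) = 267.4 Ω.
V_out = 32.5 × 267.4 / (6860 + 267.4) = 32.5 × 267.4/7127 = 1.22 V.

V_out ≈ 1.22 V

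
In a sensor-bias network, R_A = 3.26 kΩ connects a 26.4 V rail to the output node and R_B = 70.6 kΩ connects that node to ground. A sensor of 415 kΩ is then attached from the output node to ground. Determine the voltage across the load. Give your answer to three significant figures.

The load sits in parallel with R_B: R_B‖R_L = (70.6 × 415) / (70.6 + 415) = 60.34 kΩ.
V_out = 26.4 × 60.34 / (3.26 + 60.34) = 26.4 × 60.34/63.60 = 25.0 V.

V_out ≈ 25.0 V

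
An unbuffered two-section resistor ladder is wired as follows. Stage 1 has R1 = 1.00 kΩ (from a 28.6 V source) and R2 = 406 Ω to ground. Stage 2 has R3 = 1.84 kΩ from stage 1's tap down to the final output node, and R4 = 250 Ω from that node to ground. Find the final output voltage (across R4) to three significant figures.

Stage 2 presents R3+R4 = 2090 Ω as a load on stage 1's tap.
Stage 1's lower leg becomes R2‖(R3+R4) = 340.0 Ω, so V_mid = 28.6 × 340.0/1340 = 7.256 V.
Stage 2 is itself unloaded: V_out = V_mid × R4/(R3+R4) = 7.256 × 250/2090 = 0.868 V.

V_out ≈ 0.868 V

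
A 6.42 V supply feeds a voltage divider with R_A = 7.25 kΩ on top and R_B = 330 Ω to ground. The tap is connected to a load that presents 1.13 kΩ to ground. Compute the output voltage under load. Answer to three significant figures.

V_out ≈ 0.218 V

The load sits in parallel with R_B: R_B‖R_L = (330 × 1130) / (330 + 1130) = 255.4 Ω.
V_out = 6.42 × 255.4 / (7250 + 255.4) = 6.42 × 255.4/7505 = 0.218 V.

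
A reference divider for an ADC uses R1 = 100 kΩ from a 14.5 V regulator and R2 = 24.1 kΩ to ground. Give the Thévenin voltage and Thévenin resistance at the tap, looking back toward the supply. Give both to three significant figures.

V_th = 2.82 V, R_th = 19.4 kΩ

V_th is the open-circuit tap voltage: 14.5 × 24.1/(100 + 24.1) = 2.82 V.
With the supply zeroed, R1 and R2 appear in parallel from the tap: R_th = R1‖R2 = (100 × 24.1)/124.1 = 19.4 kΩ.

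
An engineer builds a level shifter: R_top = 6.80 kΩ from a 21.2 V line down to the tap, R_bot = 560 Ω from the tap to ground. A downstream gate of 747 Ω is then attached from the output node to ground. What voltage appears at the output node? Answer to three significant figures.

V_out ≈ 0.953 V

The load sits in parallel with R_bot: R_bot‖R_L = (560 × 747) / (560 + 747) = 320.1 Ω.
V_out = 21.2 × 320.1 / (6800 + 320.1) = 21.2 × 320.1/7120 = 0.953 V.
(Unloaded it would have been 1.61 V.)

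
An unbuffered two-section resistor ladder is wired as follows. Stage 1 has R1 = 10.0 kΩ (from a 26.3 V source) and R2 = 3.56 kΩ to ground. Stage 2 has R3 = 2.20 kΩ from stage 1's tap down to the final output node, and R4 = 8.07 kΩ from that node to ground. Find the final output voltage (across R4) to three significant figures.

Stage 2 presents R3+R4 = 10.27 kΩ as a load on stage 1's tap.
Stage 1's lower leg becomes R2‖(R3+R4) = 2.644 kΩ, so V_mid = 26.3 × 2.644/12.64 = 5.499 V.
Stage 2 is itself unloaded: V_out = V_mid × R4/(R3+R4) = 5.499 × 8.07/10.27 = 4.32 V.

V_out ≈ 4.32 V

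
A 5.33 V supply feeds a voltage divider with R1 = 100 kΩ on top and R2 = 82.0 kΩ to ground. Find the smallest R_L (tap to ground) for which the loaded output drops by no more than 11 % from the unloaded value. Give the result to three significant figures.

R_L(min) ≈ 365 kΩ

Output resistance R_th = R1‖R2 = (100 × 82.0)/182.0 = 45.05 kΩ.
The fractional drop is R_th/(R_th + R_L); requiring this ≤ 0.110 gives R_L ≥ R_th(1/0.110 − 1) = 45.05 × 8.091 = 365 kΩ.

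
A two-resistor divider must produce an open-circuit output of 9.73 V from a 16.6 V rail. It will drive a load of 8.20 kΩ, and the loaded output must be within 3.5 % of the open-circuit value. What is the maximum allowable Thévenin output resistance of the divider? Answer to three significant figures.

R_th ≤ 297 Ω

Loading drop = R_th/(R_th + R_L) ≤ 0.0350, so R_th ≤ R_L · ε/(1−ε) = 8.20 kΩ × 0.0350/0.9650 = 297 Ω.
(Any R1, R2 with R2/(R1+R2) = 0.586 and R1‖R2 ≤ 297 Ω will meet the spec.)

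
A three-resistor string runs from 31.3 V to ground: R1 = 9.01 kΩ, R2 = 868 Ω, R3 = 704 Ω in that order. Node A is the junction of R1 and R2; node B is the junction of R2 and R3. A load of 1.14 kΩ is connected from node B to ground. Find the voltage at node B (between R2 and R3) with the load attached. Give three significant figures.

V ≈ 1.32 V

At node B, R3 is in parallel with the load: R3‖R_L = 435.2 Ω.
Below node A the resistance is R2 + (R3‖R_L) = 1303 Ω, so V_A = 31.3 × 1303/10310 = 3.955 V.
Then V_B = V_A × (R3‖R_L)/(R2 + R3‖R_L) = 3.955 × 435.2/1303 = 1.32 V.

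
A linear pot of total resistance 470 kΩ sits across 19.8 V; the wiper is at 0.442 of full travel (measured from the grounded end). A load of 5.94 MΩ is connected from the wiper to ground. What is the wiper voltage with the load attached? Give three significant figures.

The wiper splits the pot into (1−α)R = 262.3 kΩ above and αR = 207.7 kΩ below.
Lower section ‖ load = 200.7 kΩ.
V_wiper = 19.8 × 200.7/(262.3 + 200.7) = 8.58 V.

V ≈ 8.58 V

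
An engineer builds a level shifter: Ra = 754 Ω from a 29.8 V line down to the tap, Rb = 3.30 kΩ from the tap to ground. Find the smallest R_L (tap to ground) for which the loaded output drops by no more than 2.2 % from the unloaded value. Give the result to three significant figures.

Output resistance R_th = Ra‖Rb = (754 × 3300)/4054 = 613.8 Ω.
The fractional drop is R_th/(R_th + R_L); requiring this ≤ 0.0220 gives R_L ≥ R_th(1/0.0220 − 1) = 613.8 × 44.45 = 27.3 kΩ.

R_L(min) ≈ 27.3 kΩ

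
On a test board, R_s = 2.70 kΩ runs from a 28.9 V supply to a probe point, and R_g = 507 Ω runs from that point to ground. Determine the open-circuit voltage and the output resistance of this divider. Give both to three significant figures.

V_th = 4.57 V, R_th = 427 Ω

V_th is the open-circuit tap voltage: 28.9 × 507/(2700 + 507) = 4.57 V.
With the supply zeroed, R_s and R_g appear in parallel from the tap: R_th = R_s‖R_g = (2700 × 507)/3207 = 427 Ω.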